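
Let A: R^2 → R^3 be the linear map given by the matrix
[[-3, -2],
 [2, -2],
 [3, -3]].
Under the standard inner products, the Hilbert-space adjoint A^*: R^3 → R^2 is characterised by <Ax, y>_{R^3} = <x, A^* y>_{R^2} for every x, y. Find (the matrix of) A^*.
A^* = A^T =
[[-3, 2, 3],
 [-2, -2, -3]]

For real matrices with standard dot products, the defining identity <Ax, y> = <x, A^* y> gives (Ax)^T y = x^T (A^*) y, i.e. x^T A^T y = x^T (A^*) y. Since this holds for all x, y, we must have A^* = A^T. Therefore
A^* =
[[-3, 2, 3],
 [-2, -2, -3]].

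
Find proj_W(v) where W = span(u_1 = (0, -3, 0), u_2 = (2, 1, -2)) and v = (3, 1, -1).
proj_W(v) = (2, 1, -2)

Set up U = [u_1 | ... | u_2] ∈ R^(3×2). The projector onto W = col(U) is P = U (U^T U)^(-1) U^T.
Compute U^T U =
  [9, -3]
  [-3, 9],
and U^T v = (-3, 9).
Solve U^T U · c = U^T v for the coefficients: c = (0, 1). The projection is proj_W(v) = U c.
Check: (v - proj_W(v)) · u_1 = 0  (should be 0).
Check: (v - proj_W(v)) · u_2 = 0  (should be 0).
Result: proj_W(v) = (2, 1, -2).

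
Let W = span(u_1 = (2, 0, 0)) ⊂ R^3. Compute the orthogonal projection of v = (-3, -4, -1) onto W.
proj_W(v) = (-3, 0, 0)

Set up U = [u_1 | ... | u_1] ∈ R^(3×1). The projector onto W = col(U) is P = U (U^T U)^(-1) U^T.
Compute U^T U =
  [4],
and U^T v = (-6).
Solve U^T U · c = U^T v for the coefficients: c = (-3/2). The projection is proj_W(v) = U c.
Check: (v - proj_W(v)) · u_1 = 0  (should be 0).
Result: proj_W(v) = (-3, 0, 0).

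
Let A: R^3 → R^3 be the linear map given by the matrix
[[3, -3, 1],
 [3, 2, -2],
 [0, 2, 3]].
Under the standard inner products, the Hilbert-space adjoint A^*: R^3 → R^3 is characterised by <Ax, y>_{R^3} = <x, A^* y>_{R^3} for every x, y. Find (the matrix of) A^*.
A^* = A^T =
[[3, 3, 0],
 [-3, 2, 2],
 [1, -2, 3]]

For real matrices with standard dot products, the defining identity <Ax, y> = <x, A^* y> gives (Ax)^T y = x^T (A^*) y, i.e. x^T A^T y = x^T (A^*) y. Since this holds for all x, y, we must have A^* = A^T. Therefore
A^* =
[[3, 3, 0],
 [-3, 2, 2],
 [1, -2, 3]].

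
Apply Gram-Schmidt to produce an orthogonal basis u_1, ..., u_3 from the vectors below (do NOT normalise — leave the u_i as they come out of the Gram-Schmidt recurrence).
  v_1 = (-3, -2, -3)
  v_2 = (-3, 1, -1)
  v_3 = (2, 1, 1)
Orthogonal basis:
  u_1 = (-3, -2, -3)
  u_2 = (-18/11, 21/11, 4/11)
  u_3 = (35/142, 21/71, -63/142)

Apply the Gram-Schmidt recurrence
  u_1 = v_1
  u_i = v_i − Σ_{j<i} ((v_i · u_j) / (u_j · u_j)) · u_j.

Step by step this gives:
  u_1 = (-3, -2, -3)
  u_2 = (-18/11, 21/11, 4/11)
  u_3 = (35/142, 21/71, -63/142)

Orthogonality check:
  u_2 · u_1 = 0 (should be 0)
  u_3 · u_1 = 0 (should be 0)
  u_3 · u_2 = 0 (should be 0)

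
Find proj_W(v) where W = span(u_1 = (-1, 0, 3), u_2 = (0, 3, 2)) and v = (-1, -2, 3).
proj_W(v) = (-65/47, -90/47, 135/47)

Set up U = [u_1 | ... | u_2] ∈ R^(3×2). The projector onto W = col(U) is P = U (U^T U)^(-1) U^T.
Compute U^T U =
  [10, 6]
  [6, 13],
and U^T v = (10, 0).
Solve U^T U · c = U^T v for the coefficients: c = (65/47, -30/47). The projection is proj_W(v) = U c.
Check: (v - proj_W(v)) · u_1 = 0  (should be 0).
Check: (v - proj_W(v)) · u_2 = 0  (should be 0).
Result: proj_W(v) = (-65/47, -90/47, 135/47).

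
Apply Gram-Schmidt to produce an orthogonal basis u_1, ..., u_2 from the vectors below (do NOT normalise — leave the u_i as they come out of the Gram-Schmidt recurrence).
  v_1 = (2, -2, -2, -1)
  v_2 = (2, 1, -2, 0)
Orthogonal basis:
  u_1 = (2, -2, -2, -1)
  u_2 = (14/13, 25/13, -14/13, 6/13)

Apply the Gram-Schmidt recurrence
  u_1 = v_1
  u_i = v_i − Σ_{j<i} ((v_i · u_j) / (u_j · u_j)) · u_j.

Step by step this gives:
  u_1 = (2, -2, -2, -1)
  u_2 = (14/13, 25/13, -14/13, 6/13)

Orthogonality check:
  u_2 · u_1 = 0 (should be 0)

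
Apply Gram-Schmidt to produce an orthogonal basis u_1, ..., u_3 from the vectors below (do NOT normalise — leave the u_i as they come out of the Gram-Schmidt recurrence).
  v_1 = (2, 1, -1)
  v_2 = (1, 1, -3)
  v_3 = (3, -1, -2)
Orthogonal basis:
  u_1 = (2, 1, -1)
  u_2 = (-1, 0, -2)
  u_3 = (13/15, -13/6, -13/30)

Apply the Gram-Schmidt recurrence
  u_1 = v_1
  u_i = v_i − Σ_{j<i} ((v_i · u_j) / (u_j · u_j)) · u_j.

Step by step this gives:
  u_1 = (2, 1, -1)
  u_2 = (-1, 0, -2)
  u_3 = (13/15, -13/6, -13/30)

Orthogonality check:
  u_2 · u_1 = 0 (should be 0)
  u_3 · u_1 = 0 (should be 0)
  u_3 · u_2 = 0 (should be 0)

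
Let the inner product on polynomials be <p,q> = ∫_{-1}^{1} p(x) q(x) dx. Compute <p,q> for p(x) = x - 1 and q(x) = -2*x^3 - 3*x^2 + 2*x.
<p,q> = 38/15

Expand the product: p(x)·q(x) = -2*x^4 - x^3 + 5*x^2 - 2*x.
∫_{-1}^{1} of each monomial x^k gives [2/(k+1) if k even, 0 if k odd]. Integrating term-by-term (or equivalently evaluating the antiderivative F(x) = -2*x^5/5 - x^4/4 + 5*x^3/3 - x^2 at the endpoints):
  F(1) − F(−1) = 1/60 − (-151/60) = 38/15.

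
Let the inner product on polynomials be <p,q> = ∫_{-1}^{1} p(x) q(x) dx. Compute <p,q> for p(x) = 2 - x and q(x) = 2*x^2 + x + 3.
<p,q> = 14

Expand the product: p(x)·q(x) = -2*x^3 + 3*x^2 - x + 6.
∫_{-1}^{1} of each monomial x^k gives [2/(k+1) if k even, 0 if k odd]. Integrating term-by-term (or equivalently evaluating the antiderivative F(x) = -x^4/2 + x^3 - x^2/2 + 6*x at the endpoints):
  F(1) − F(−1) = 6 − (-8) = 14.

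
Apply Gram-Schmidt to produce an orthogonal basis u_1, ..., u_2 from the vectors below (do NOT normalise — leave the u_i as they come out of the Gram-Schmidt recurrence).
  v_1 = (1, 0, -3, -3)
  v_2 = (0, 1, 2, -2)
Orthogonal basis:
  u_1 = (1, 0, -3, -3)
  u_2 = (0, 1, 2, -2)

Apply the Gram-Schmidt recurrence
  u_1 = v_1
  u_i = v_i − Σ_{j<i} ((v_i · u_j) / (u_j · u_j)) · u_j.

Step by step this gives:
  u_1 = (1, 0, -3, -3)
  u_2 = (0, 1, 2, -2)

Orthogonality check:
  u_2 · u_1 = 0 (should be 0)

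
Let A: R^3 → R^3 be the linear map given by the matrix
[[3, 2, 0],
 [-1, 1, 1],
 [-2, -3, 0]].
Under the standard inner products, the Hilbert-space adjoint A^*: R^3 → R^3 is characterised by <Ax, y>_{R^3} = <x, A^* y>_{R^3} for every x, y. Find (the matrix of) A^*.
A^* = A^T =
[[3, -1, -2],
 [2, 1, -3],
 [0, 1, 0]]

For real matrices with standard dot products, the defining identity <Ax, y> = <x, A^* y> gives (Ax)^T y = x^T (A^*) y, i.e. x^T A^T y = x^T (A^*) y. Since this holds for all x, y, we must have A^* = A^T. Therefore
A^* =
[[3, -1, -2],
 [2, 1, -3],
 [0, 1, 0]].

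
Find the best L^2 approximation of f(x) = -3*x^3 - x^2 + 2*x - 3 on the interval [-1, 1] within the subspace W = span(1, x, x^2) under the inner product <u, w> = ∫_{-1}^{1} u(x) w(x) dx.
g(x) = -x^2 + x/5 - 3

The best approximation g ∈ W is the orthogonal projection of f onto W. Writing g = a_0 + a_1 x + a_2 x^2, the coefficients solve the normal equations G · a = b where
  G_{ij} = <φ_i, φ_j> and b_i = <f, φ_i>, with φ_0 = 1, φ_1 = x, φ_2 = x^2.
G =
  [2, 0, 2/3]
  [0, 2/3, 0]
  [2/3, 0, 2/5],
b = (-20/3, 2/15, -12/5).
Solving gives a_0 = -3, a_1 = 1/5, a_2 = -1, so
  g(x) = -x^2 + x/5 - 3.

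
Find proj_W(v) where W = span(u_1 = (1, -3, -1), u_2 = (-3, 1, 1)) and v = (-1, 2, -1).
proj_W(v) = (-11/18, 29/18, 5/9)

Set up U = [u_1 | ... | u_2] ∈ R^(3×2). The projector onto W = col(U) is P = U (U^T U)^(-1) U^T.
Compute U^T U =
  [11, -7]
  [-7, 11],
and U^T v = (-6, 4).
Solve U^T U · c = U^T v for the coefficients: c = (-19/36, 1/36). The projection is proj_W(v) = U c.
Check: (v - proj_W(v)) · u_1 = 0  (should be 0).
Check: (v - proj_W(v)) · u_2 = 0  (should be 0).
Result: proj_W(v) = (-11/18, 29/18, 5/9).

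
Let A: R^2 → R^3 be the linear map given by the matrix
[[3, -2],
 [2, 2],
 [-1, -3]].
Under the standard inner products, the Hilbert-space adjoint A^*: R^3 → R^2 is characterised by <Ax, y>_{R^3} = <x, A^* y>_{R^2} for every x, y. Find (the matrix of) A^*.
A^* = A^T =
[[3, 2, -1],
 [-2, 2, -3]]

For real matrices with standard dot products, the defining identity <Ax, y> = <x, A^* y> gives (Ax)^T y = x^T (A^*) y, i.e. x^T A^T y = x^T (A^*) y. Since this holds for all x, y, we must have A^* = A^T. Therefore
A^* =
[[3, 2, -1],
 [-2, 2, -3]].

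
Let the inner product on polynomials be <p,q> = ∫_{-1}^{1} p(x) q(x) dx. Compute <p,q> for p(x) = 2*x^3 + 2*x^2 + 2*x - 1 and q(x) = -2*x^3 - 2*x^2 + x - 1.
<p,q> = -22/105

Expand the product: p(x)·q(x) = -4*x^6 - 8*x^5 - 6*x^4 - 2*x^3 + 2*x^2 - 3*x + 1.
∫_{-1}^{1} of each monomial x^k gives [2/(k+1) if k even, 0 if k odd]. Integrating term-by-term (or equivalently evaluating the antiderivative F(x) = -4*x^7/7 - 4*x^6/3 - 6*x^5/5 - x^4/2 + 2*x^3/3 - 3*x^2/2 + x at the endpoints):
  F(1) − F(−1) = -361/105 − (-113/35) = -22/105.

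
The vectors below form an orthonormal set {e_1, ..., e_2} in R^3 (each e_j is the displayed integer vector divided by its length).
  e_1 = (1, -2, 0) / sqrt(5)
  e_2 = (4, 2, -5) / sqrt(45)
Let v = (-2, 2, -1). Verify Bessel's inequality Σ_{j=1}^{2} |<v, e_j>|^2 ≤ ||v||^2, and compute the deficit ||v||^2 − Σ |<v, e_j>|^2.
Σ |<v, e_j>|^2 = 65/9; ||v||^2 = 9; deficit = 16/9

Write each e_j = u_j / sqrt(<u_j, u_j>) where u_j is the displayed integer vector. Then <v, e_j> = <v, u_j> / sqrt(<u_j, u_j>), so |<v, e_j>|^2 = <v, u_j>^2 / <u_j, u_j>.
Coefficients: <v, e_1> = -6/sqrt(5), <v, e_2> = 1/sqrt(45).
Square and sum: Σ |<v, e_j>|^2 = 65/9.
Compute ||v||^2 = v·v = 9.
Deficit = 9 − 65/9 = 16/9 ≥ 0, confirming Bessel's inequality. (The deficit equals ||v − Σ <v,e_j> e_j||^2, the squared distance from v to span{e_j}.)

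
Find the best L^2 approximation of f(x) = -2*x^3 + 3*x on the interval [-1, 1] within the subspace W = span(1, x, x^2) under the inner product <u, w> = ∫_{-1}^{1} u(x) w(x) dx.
g(x) = 9*x/5

The best approximation g ∈ W is the orthogonal projection of f onto W. Writing g = a_0 + a_1 x + a_2 x^2, the coefficients solve the normal equations G · a = b where
  G_{ij} = <φ_i, φ_j> and b_i = <f, φ_i>, with φ_0 = 1, φ_1 = x, φ_2 = x^2.
G =
  [2, 0, 2/3]
  [0, 2/3, 0]
  [2/3, 0, 2/5],
b = (0, 6/5, 0).
Solving gives a_0 = 0, a_1 = 9/5, a_2 = 0, so
  g(x) = 9*x/5.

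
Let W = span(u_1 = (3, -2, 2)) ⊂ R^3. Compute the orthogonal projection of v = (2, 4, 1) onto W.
proj_W(v) = (0, 0, 0)

Set up U = [u_1 | ... | u_1] ∈ R^(3×1). The projector onto W = col(U) is P = U (U^T U)^(-1) U^T.
Compute U^T U =
  [17],
and U^T v = (0).
Solve U^T U · c = U^T v for the coefficients: c = (0). The projection is proj_W(v) = U c.
Check: (v - proj_W(v)) · u_1 = 0  (should be 0).
Result: proj_W(v) = (0, 0, 0).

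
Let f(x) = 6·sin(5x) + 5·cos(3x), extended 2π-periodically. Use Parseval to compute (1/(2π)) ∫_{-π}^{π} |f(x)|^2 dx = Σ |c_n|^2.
Σ |c_n|^2 = 61/2

Expand |f|^2 and use orthogonality of {sin(nx), cos(mx)} on [-π, π]:
  ∫_{-π}^{π} sin(nx)^2 dx = π, ∫ cos(mx)^2 dx = π, and cross terms integrate to 0.
So ∫_{-π}^{π} f(x)^2 dx = 6^2 · π + 5^2 · π = (36 + 25)π.
Divide by 2π: (36 + 25)/2 = 61/2.
By Parseval, this equals Σ |c_n|^2.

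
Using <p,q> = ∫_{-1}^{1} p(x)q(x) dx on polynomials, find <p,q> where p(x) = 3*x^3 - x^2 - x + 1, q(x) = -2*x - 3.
<p,q> = -76/15

Expand the product: p(x)·q(x) = -6*x^4 - 7*x^3 + 5*x^2 + x - 3.
∫_{-1}^{1} of each monomial x^k gives [2/(k+1) if k even, 0 if k odd]. Integrating term-by-term (or equivalently evaluating the antiderivative F(x) = -6*x^5/5 - 7*x^4/4 + 5*x^3/3 + x^2/2 - 3*x at the endpoints):
  F(1) − F(−1) = -227/60 − (77/60) = -76/15.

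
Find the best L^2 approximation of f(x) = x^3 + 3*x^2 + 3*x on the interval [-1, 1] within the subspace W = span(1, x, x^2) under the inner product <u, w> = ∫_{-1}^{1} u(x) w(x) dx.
g(x) = 3*x^2 + 18*x/5

The best approximation g ∈ W is the orthogonal projection of f onto W. Writing g = a_0 + a_1 x + a_2 x^2, the coefficients solve the normal equations G · a = b where
  G_{ij} = <φ_i, φ_j> and b_i = <f, φ_i>, with φ_0 = 1, φ_1 = x, φ_2 = x^2.
G =
  [2, 0, 2/3]
  [0, 2/3, 0]
  [2/3, 0, 2/5],
b = (2, 12/5, 6/5).
Solving gives a_0 = 0, a_1 = 18/5, a_2 = 3, so
  g(x) = 3*x^2 + 18*x/5.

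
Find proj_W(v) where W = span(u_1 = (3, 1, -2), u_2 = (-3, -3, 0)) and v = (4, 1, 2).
proj_W(v) = (7/3, 8/3, 1/3)

Set up U = [u_1 | ... | u_2] ∈ R^(3×2). The projector onto W = col(U) is P = U (U^T U)^(-1) U^T.
Compute U^T U =
  [14, -12]
  [-12, 18],
and U^T v = (9, -15).
Solve U^T U · c = U^T v for the coefficients: c = (-1/6, -17/18). The projection is proj_W(v) = U c.
Check: (v - proj_W(v)) · u_1 = 0  (should be 0).
Check: (v - proj_W(v)) · u_2 = 0  (should be 0).
Result: proj_W(v) = (7/3, 8/3, 1/3).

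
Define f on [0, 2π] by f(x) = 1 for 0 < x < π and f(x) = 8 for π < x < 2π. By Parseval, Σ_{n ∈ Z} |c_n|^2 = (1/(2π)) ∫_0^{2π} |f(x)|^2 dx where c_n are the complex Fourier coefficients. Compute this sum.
Σ |c_n|^2 = 65/2

Parseval equates the L^2 energy of f (normalised by 1/(2π)) with the ℓ^2 sum of its Fourier coefficients: (1/(2π)) ∫_0^{2π} |f|^2 = Σ |c_n|^2.
Compute the left side: (1/(2π)) [∫_0^π 1^2 dx + ∫_π^{2π} 8^2 dx] = (1/(2π)) · (1π + 64π) = (1 + 64)/2 = 65/2.
So Σ_{n ∈ Z} |c_n|^2 = 65/2.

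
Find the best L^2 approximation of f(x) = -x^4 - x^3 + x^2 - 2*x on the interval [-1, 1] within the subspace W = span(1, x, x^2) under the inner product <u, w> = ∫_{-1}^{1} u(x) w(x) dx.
g(x) = x^2/7 - 13*x/5 + 3/35

The best approximation g ∈ W is the orthogonal projection of f onto W. Writing g = a_0 + a_1 x + a_2 x^2, the coefficients solve the normal equations G · a = b where
  G_{ij} = <φ_i, φ_j> and b_i = <f, φ_i>, with φ_0 = 1, φ_1 = x, φ_2 = x^2.
G =
  [2, 0, 2/3]
  [0, 2/3, 0]
  [2/3, 0, 2/5],
b = (4/15, -26/15, 4/35).
Solving gives a_0 = 3/35, a_1 = -13/5, a_2 = 1/7, so
  g(x) = x^2/7 - 13*x/5 + 3/35.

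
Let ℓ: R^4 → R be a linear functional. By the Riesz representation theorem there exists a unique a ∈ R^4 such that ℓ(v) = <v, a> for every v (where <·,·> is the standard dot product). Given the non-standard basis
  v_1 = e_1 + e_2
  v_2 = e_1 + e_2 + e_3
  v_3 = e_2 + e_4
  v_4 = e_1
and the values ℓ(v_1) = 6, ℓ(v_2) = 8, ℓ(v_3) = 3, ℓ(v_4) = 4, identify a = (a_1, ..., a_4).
a = (4, 2, 2, 1)

Write a = (a_1, ..., a_4) in the standard basis. For each basis vector v_i, ℓ(v_i) = <v_i, a> is a linear equation in the a_j's. Collect the n equations into a matrix system V a = ℓ, where row i of V is v_i (expressed in the standard basis). Since V is invertible (lower-triangular with 1s on the diagonal, up to permutation), solve by back-substitution:
  V =
[[1, 1, 0, 0],
 [1, 1, 1, 0],
 [0, 1, 0, 1],
 [1, 0, 0, 0]]
  V a = (6, 8, 3, 4)
Solving gives a = (4, 2, 2, 1).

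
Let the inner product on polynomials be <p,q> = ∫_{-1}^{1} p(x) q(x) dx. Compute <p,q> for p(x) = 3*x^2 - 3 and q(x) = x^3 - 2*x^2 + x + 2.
<p,q> = -32/5

Expand the product: p(x)·q(x) = 3*x^5 - 6*x^4 + 12*x^2 - 3*x - 6.
∫_{-1}^{1} of each monomial x^k gives [2/(k+1) if k even, 0 if k odd]. Integrating term-by-term (or equivalently evaluating the antiderivative F(x) = x^6/2 - 6*x^5/5 + 4*x^3 - 3*x^2/2 - 6*x at the endpoints):
  F(1) − F(−1) = -21/5 − (11/5) = -32/5.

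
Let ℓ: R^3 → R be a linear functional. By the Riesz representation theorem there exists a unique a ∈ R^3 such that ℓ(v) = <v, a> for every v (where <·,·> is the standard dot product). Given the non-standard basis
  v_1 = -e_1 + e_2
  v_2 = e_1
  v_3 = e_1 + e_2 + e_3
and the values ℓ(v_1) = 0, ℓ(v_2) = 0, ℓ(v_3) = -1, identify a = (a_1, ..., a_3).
a = (0, 0, -1)

Write a = (a_1, ..., a_3) in the standard basis. For each basis vector v_i, ℓ(v_i) = <v_i, a> is a linear equation in the a_j's. Collect the n equations into a matrix system V a = ℓ, where row i of V is v_i (expressed in the standard basis). Since V is invertible (lower-triangular with 1s on the diagonal, up to permutation), solve by back-substitution:
  V =
[[-1, 1, 0],
 [1, 0, 0],
 [1, 1, 1]]
  V a = (0, 0, -1)
Solving gives a = (0, 0, -1).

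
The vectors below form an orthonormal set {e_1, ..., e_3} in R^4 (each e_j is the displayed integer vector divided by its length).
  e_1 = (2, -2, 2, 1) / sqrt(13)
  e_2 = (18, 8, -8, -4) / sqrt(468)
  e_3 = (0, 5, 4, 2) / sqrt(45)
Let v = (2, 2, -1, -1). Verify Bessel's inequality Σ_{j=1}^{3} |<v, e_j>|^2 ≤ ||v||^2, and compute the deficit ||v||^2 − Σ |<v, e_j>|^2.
Σ |<v, e_j>|^2 = 49/5; ||v||^2 = 10; deficit = 1/5

Write each e_j = u_j / sqrt(<u_j, u_j>) where u_j is the displayed integer vector. Then <v, e_j> = <v, u_j> / sqrt(<u_j, u_j>), so |<v, e_j>|^2 = <v, u_j>^2 / <u_j, u_j>.
Coefficients: <v, e_1> = -3/sqrt(13), <v, e_2> = 64/sqrt(468), <v, e_3> = 4/sqrt(45).
Square and sum: Σ |<v, e_j>|^2 = 49/5.
Compute ||v||^2 = v·v = 10.
Deficit = 10 − 49/5 = 1/5 ≥ 0, confirming Bessel's inequality. (The deficit equals ||v − Σ <v,e_j> e_j||^2, the squared distance from v to span{e_j}.)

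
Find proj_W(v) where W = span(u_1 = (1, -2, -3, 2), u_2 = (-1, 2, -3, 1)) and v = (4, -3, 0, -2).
proj_W(v) = (23/13, -46/13, 15/13, 4/13)

Set up U = [u_1 | ... | u_2] ∈ R^(4×2). The projector onto W = col(U) is P = U (U^T U)^(-1) U^T.
Compute U^T U =
  [18, 6]
  [6, 15],
and U^T v = (6, -12).
Solve U^T U · c = U^T v for the coefficients: c = (9/13, -14/13). The projection is proj_W(v) = U c.
Check: (v - proj_W(v)) · u_1 = 0  (should be 0).
Check: (v - proj_W(v)) · u_2 = 0  (should be 0).
Result: proj_W(v) = (23/13, -46/13, 15/13, 4/13).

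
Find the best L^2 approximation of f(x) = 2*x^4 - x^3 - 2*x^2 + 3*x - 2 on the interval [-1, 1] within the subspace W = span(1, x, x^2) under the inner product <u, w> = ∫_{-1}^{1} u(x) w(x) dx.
g(x) = -2*x^2/7 + 12*x/5 - 76/35

The best approximation g ∈ W is the orthogonal projection of f onto W. Writing g = a_0 + a_1 x + a_2 x^2, the coefficients solve the normal equations G · a = b where
  G_{ij} = <φ_i, φ_j> and b_i = <f, φ_i>, with φ_0 = 1, φ_1 = x, φ_2 = x^2.
G =
  [2, 0, 2/3]
  [0, 2/3, 0]
  [2/3, 0, 2/5],
b = (-68/15, 8/5, -164/105).
Solving gives a_0 = -76/35, a_1 = 12/5, a_2 = -2/7, so
  g(x) = -2*x^2/7 + 12*x/5 - 76/35.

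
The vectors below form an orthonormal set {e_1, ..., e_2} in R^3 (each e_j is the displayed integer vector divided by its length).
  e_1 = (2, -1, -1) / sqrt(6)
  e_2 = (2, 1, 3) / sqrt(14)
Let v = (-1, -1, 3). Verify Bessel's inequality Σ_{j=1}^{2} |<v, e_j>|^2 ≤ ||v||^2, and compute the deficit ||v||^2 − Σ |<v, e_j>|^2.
Σ |<v, e_j>|^2 = 110/21; ||v||^2 = 11; deficit = 121/21

Write each e_j = u_j / sqrt(<u_j, u_j>) where u_j is the displayed integer vector. Then <v, e_j> = <v, u_j> / sqrt(<u_j, u_j>), so |<v, e_j>|^2 = <v, u_j>^2 / <u_j, u_j>.
Coefficients: <v, e_1> = -4/sqrt(6), <v, e_2> = 6/sqrt(14).
Square and sum: Σ |<v, e_j>|^2 = 110/21.
Compute ||v||^2 = v·v = 11.
Deficit = 11 − 110/21 = 121/21 ≥ 0, confirming Bessel's inequality. (The deficit equals ||v − Σ <v,e_j> e_j||^2, the squared distance from v to span{e_j}.)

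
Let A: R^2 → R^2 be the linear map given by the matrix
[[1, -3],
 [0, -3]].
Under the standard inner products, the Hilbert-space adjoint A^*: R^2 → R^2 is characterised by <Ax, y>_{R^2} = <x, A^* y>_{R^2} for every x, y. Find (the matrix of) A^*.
A^* = A^T =
[[1, 0],
 [-3, -3]]

For real matrices with standard dot products, the defining identity <Ax, y> = <x, A^* y> gives (Ax)^T y = x^T (A^*) y, i.e. x^T A^T y = x^T (A^*) y. Since this holds for all x, y, we must have A^* = A^T. Therefore
A^* =
[[1, 0],
 [-3, -3]].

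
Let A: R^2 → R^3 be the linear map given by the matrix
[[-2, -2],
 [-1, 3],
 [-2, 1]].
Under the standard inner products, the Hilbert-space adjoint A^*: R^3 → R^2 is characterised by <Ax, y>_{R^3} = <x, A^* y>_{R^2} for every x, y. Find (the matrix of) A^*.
A^* = A^T =
[[-2, -1, -2],
 [-2, 3, 1]]

For real matrices with standard dot products, the defining identity <Ax, y> = <x, A^* y> gives (Ax)^T y = x^T (A^*) y, i.e. x^T A^T y = x^T (A^*) y. Since this holds for all x, y, we must have A^* = A^T. Therefore
A^* =
[[-2, -1, -2],
 [-2, 3, 1]].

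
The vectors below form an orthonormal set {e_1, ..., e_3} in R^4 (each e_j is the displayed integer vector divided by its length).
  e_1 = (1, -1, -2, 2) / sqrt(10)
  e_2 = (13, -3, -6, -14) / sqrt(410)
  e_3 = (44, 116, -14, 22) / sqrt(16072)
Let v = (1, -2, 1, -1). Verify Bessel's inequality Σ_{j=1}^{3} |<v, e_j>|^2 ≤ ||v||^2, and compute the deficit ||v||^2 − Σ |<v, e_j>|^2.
Σ |<v, e_j>|^2 = 5; ||v||^2 = 7; deficit = 2

Write each e_j = u_j / sqrt(<u_j, u_j>) where u_j is the displayed integer vector. Then <v, e_j> = <v, u_j> / sqrt(<u_j, u_j>), so |<v, e_j>|^2 = <v, u_j>^2 / <u_j, u_j>.
Coefficients: <v, e_1> = -1/sqrt(10), <v, e_2> = 27/sqrt(410), <v, e_3> = -224/sqrt(16072).
Square and sum: Σ |<v, e_j>|^2 = 5.
Compute ||v||^2 = v·v = 7.
Deficit = 7 − 5 = 2 ≥ 0, confirming Bessel's inequality. (The deficit equals ||v − Σ <v,e_j> e_j||^2, the squared distance from v to span{e_j}.)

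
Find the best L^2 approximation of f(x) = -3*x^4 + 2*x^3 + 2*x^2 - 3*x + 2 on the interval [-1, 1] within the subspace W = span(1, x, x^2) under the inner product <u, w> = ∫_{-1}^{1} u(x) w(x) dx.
g(x) = -4*x^2/7 - 9*x/5 + 79/35

The best approximation g ∈ W is the orthogonal projection of f onto W. Writing g = a_0 + a_1 x + a_2 x^2, the coefficients solve the normal equations G · a = b where
  G_{ij} = <φ_i, φ_j> and b_i = <f, φ_i>, with φ_0 = 1, φ_1 = x, φ_2 = x^2.
G =
  [2, 0, 2/3]
  [0, 2/3, 0]
  [2/3, 0, 2/5],
b = (62/15, -6/5, 134/105).
Solving gives a_0 = 79/35, a_1 = -9/5, a_2 = -4/7, so
  g(x) = -4*x^2/7 - 9*x/5 + 79/35.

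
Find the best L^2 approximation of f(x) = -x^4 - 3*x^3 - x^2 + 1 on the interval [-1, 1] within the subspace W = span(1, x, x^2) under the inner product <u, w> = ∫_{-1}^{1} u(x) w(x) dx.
g(x) = -13*x^2/7 - 9*x/5 + 38/35

The best approximation g ∈ W is the orthogonal projection of f onto W. Writing g = a_0 + a_1 x + a_2 x^2, the coefficients solve the normal equations G · a = b where
  G_{ij} = <φ_i, φ_j> and b_i = <f, φ_i>, with φ_0 = 1, φ_1 = x, φ_2 = x^2.
G =
  [2, 0, 2/3]
  [0, 2/3, 0]
  [2/3, 0, 2/5],
b = (14/15, -6/5, -2/105).
Solving gives a_0 = 38/35, a_1 = -9/5, a_2 = -13/7, so
  g(x) = -13*x^2/7 - 9*x/5 + 38/35.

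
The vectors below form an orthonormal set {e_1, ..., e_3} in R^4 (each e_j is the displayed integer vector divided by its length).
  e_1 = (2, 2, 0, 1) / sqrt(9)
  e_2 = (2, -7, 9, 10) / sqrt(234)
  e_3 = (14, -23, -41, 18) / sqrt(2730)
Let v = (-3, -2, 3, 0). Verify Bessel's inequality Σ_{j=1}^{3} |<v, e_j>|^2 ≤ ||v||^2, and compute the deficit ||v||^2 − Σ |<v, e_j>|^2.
Σ |<v, e_j>|^2 = 323/15; ||v||^2 = 22; deficit = 7/15

Write each e_j = u_j / sqrt(<u_j, u_j>) where u_j is the displayed integer vector. Then <v, e_j> = <v, u_j> / sqrt(<u_j, u_j>), so |<v, e_j>|^2 = <v, u_j>^2 / <u_j, u_j>.
Coefficients: <v, e_1> = -10/sqrt(9), <v, e_2> = 35/sqrt(234), <v, e_3> = -119/sqrt(2730).
Square and sum: Σ |<v, e_j>|^2 = 323/15.
Compute ||v||^2 = v·v = 22.
Deficit = 22 − 323/15 = 7/15 ≥ 0, confirming Bessel's inequality. (The deficit equals ||v − Σ <v,e_j> e_j||^2, the squared distance from v to span{e_j}.)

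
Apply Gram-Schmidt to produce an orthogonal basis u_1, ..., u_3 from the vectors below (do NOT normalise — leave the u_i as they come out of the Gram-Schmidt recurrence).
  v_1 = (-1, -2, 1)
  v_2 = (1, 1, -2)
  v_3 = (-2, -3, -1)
Orthogonal basis:
  u_1 = (-1, -2, 1)
  u_2 = (1/6, -2/3, -7/6)
  u_3 = (-12/11, 4/11, -4/11)

Apply the Gram-Schmidt recurrence
  u_1 = v_1
  u_i = v_i − Σ_{j<i} ((v_i · u_j) / (u_j · u_j)) · u_j.

Step by step this gives:
  u_1 = (-1, -2, 1)
  u_2 = (1/6, -2/3, -7/6)
  u_3 = (-12/11, 4/11, -4/11)

Orthogonality check:
  u_2 · u_1 = 0 (should be 0)
  u_3 · u_1 = 0 (should be 0)
  u_3 · u_2 = 0 (should be 0)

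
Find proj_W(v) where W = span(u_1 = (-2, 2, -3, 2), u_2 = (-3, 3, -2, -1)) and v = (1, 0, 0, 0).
proj_W(v) = (89/227, -89/227, 56/227, 35/227)

Set up U = [u_1 | ... | u_2] ∈ R^(4×2). The projector onto W = col(U) is P = U (U^T U)^(-1) U^T.
Compute U^T U =
  [21, 16]
  [16, 23],
and U^T v = (-2, -3).
Solve U^T U · c = U^T v for the coefficients: c = (2/227, -31/227). The projection is proj_W(v) = U c.
Check: (v - proj_W(v)) · u_1 = 0  (should be 0).
Check: (v - proj_W(v)) · u_2 = 0  (should be 0).
Result: proj_W(v) = (89/227, -89/227, 56/227, 35/227).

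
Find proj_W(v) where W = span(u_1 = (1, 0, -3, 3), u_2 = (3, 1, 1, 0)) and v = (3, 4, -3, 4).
proj_W(v) = (834/209, 10/11, -602/209, 72/19)

Set up U = [u_1 | ... | u_2] ∈ R^(4×2). The projector onto W = col(U) is P = U (U^T U)^(-1) U^T.
Compute U^T U =
  [19, 0]
  [0, 11],
and U^T v = (24, 10).
Solve U^T U · c = U^T v for the coefficients: c = (24/19, 10/11). The projection is proj_W(v) = U c.
Check: (v - proj_W(v)) · u_1 = 0  (should be 0).
Check: (v - proj_W(v)) · u_2 = 0  (should be 0).
Result: proj_W(v) = (834/209, 10/11, -602/209, 72/19).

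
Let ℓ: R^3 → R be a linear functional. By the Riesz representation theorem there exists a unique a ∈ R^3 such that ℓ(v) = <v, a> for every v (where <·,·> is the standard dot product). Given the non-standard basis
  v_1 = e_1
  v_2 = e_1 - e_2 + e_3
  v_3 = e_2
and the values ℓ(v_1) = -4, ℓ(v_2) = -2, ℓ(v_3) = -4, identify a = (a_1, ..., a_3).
a = (-4, -4, -2)

Write a = (a_1, ..., a_3) in the standard basis. For each basis vector v_i, ℓ(v_i) = <v_i, a> is a linear equation in the a_j's. Collect the n equations into a matrix system V a = ℓ, where row i of V is v_i (expressed in the standard basis). Since V is invertible (lower-triangular with 1s on the diagonal, up to permutation), solve by back-substitution:
  V =
[[1, 0, 0],
 [1, -1, 1],
 [0, 1, 0]]
  V a = (-4, -2, -4)
Solving gives a = (-4, -4, -2).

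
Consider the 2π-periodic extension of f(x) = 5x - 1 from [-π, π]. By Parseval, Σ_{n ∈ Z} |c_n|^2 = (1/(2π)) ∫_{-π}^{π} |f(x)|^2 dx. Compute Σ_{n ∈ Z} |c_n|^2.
Σ |c_n|^2 = 25π^2/3 + 1

Expand and integrate term by term over [-π, π]:
  ∫ (5x)^2 dx = 25·(2π^3/3); ∫ 2·5·(-1)·x dx = 0 (odd integrand); ∫ (-1)^2 dx = 1·2π.
So (1/(2π)) ∫_{-π}^{π} (5x - 1)^2 dx = 25π^2/3 + 1 = 25π^2/3 + 1.
Parseval ⇒ Σ |c_n|^2 = 25π^2/3 + 1.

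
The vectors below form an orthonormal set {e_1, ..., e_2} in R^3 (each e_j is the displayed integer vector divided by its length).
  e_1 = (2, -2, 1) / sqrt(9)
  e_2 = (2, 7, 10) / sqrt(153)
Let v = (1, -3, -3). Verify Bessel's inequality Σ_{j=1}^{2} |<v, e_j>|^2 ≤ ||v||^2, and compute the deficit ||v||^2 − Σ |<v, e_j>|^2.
Σ |<v, e_j>|^2 = 314/17; ||v||^2 = 19; deficit = 9/17

Write each e_j = u_j / sqrt(<u_j, u_j>) where u_j is the displayed integer vector. Then <v, e_j> = <v, u_j> / sqrt(<u_j, u_j>), so |<v, e_j>|^2 = <v, u_j>^2 / <u_j, u_j>.
Coefficients: <v, e_1> = 5/sqrt(9), <v, e_2> = -49/sqrt(153).
Square and sum: Σ |<v, e_j>|^2 = 314/17.
Compute ||v||^2 = v·v = 19.
Deficit = 19 − 314/17 = 9/17 ≥ 0, confirming Bessel's inequality. (The deficit equals ||v − Σ <v,e_j> e_j||^2, the squared distance from v to span{e_j}.)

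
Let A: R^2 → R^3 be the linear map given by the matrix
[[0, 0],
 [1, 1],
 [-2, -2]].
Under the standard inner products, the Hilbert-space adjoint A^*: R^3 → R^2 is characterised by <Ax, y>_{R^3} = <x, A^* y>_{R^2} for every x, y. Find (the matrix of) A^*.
A^* = A^T =
[[0, 1, -2],
 [0, 1, -2]]

For real matrices with standard dot products, the defining identity <Ax, y> = <x, A^* y> gives (Ax)^T y = x^T (A^*) y, i.e. x^T A^T y = x^T (A^*) y. Since this holds for all x, y, we must have A^* = A^T. Therefore
A^* =
[[0, 1, -2],
 [0, 1, -2]].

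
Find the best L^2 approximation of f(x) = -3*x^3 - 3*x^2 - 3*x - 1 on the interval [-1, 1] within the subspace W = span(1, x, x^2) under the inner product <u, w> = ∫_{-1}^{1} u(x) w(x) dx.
g(x) = -3*x^2 - 24*x/5 - 1

The best approximation g ∈ W is the orthogonal projection of f onto W. Writing g = a_0 + a_1 x + a_2 x^2, the coefficients solve the normal equations G · a = b where
  G_{ij} = <φ_i, φ_j> and b_i = <f, φ_i>, with φ_0 = 1, φ_1 = x, φ_2 = x^2.
G =
  [2, 0, 2/3]
  [0, 2/3, 0]
  [2/3, 0, 2/5],
b = (-4, -16/5, -28/15).
Solving gives a_0 = -1, a_1 = -24/5, a_2 = -3, so
  g(x) = -3*x^2 - 24*x/5 - 1.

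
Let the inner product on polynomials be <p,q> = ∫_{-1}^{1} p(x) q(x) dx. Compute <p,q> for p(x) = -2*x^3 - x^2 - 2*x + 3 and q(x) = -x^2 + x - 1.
<p,q> = -136/15

Expand the product: p(x)·q(x) = 2*x^5 - x^4 + 3*x^3 - 4*x^2 + 5*x - 3.
∫_{-1}^{1} of each monomial x^k gives [2/(k+1) if k even, 0 if k odd]. Integrating term-by-term (or equivalently evaluating the antiderivative F(x) = x^6/3 - x^5/5 + 3*x^4/4 - 4*x^3/3 + 5*x^2/2 - 3*x at the endpoints):
  F(1) − F(−1) = -19/20 − (487/60) = -136/15.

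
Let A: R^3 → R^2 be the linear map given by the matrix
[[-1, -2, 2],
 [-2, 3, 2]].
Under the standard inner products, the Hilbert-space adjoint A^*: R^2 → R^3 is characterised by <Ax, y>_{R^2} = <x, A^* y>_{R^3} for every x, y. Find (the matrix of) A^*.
A^* = A^T =
[[-1, -2],
 [-2, 3],
 [2, 2]]

For real matrices with standard dot products, the defining identity <Ax, y> = <x, A^* y> gives (Ax)^T y = x^T (A^*) y, i.e. x^T A^T y = x^T (A^*) y. Since this holds for all x, y, we must have A^* = A^T. Therefore
A^* =
[[-1, -2],
 [-2, 3],
 [2, 2]].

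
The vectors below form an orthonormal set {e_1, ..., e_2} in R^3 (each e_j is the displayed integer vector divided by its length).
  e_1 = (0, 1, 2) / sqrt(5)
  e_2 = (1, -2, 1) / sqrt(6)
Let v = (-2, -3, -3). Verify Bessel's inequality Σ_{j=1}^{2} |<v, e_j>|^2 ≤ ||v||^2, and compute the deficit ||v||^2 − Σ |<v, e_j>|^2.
Σ |<v, e_j>|^2 = 491/30; ||v||^2 = 22; deficit = 169/30

Write each e_j = u_j / sqrt(<u_j, u_j>) where u_j is the displayed integer vector. Then <v, e_j> = <v, u_j> / sqrt(<u_j, u_j>), so |<v, e_j>|^2 = <v, u_j>^2 / <u_j, u_j>.
Coefficients: <v, e_1> = -9/sqrt(5), <v, e_2> = 1/sqrt(6).
Square and sum: Σ |<v, e_j>|^2 = 491/30.
Compute ||v||^2 = v·v = 22.
Deficit = 22 − 491/30 = 169/30 ≥ 0, confirming Bessel's inequality. (The deficit equals ||v − Σ <v,e_j> e_j||^2, the squared distance from v to span{e_j}.)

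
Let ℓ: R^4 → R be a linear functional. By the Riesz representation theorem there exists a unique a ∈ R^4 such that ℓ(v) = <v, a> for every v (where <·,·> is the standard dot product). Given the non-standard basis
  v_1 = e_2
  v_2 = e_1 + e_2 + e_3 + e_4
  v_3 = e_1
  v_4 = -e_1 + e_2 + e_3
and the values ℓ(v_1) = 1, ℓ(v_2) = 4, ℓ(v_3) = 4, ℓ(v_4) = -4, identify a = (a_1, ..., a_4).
a = (4, 1, -1, 0)

Write a = (a_1, ..., a_4) in the standard basis. For each basis vector v_i, ℓ(v_i) = <v_i, a> is a linear equation in the a_j's. Collect the n equations into a matrix system V a = ℓ, where row i of V is v_i (expressed in the standard basis). Since V is invertible (lower-triangular with 1s on the diagonal, up to permutation), solve by back-substitution:
  V =
[[0, 1, 0, 0],
 [1, 1, 1, 1],
 [1, 0, 0, 0],
 [-1, 1, 1, 0]]
  V a = (1, 4, 4, -4)
Solving gives a = (4, 1, -1, 0).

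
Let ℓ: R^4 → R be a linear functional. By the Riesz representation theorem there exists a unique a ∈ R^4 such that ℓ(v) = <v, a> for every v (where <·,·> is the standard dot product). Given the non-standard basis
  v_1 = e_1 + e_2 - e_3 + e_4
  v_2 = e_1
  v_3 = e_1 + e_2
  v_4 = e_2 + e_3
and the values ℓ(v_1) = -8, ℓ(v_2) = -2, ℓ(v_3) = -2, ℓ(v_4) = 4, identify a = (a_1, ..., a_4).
a = (-2, 0, 4, -2)

Write a = (a_1, ..., a_4) in the standard basis. For each basis vector v_i, ℓ(v_i) = <v_i, a> is a linear equation in the a_j's. Collect the n equations into a matrix system V a = ℓ, where row i of V is v_i (expressed in the standard basis). Since V is invertible (lower-triangular with 1s on the diagonal, up to permutation), solve by back-substitution:
  V =
[[1, 1, -1, 1],
 [1, 0, 0, 0],
 [1, 1, 0, 0],
 [0, 1, 1, 0]]
  V a = (-8, -2, -2, 4)
Solving gives a = (-2, 0, 4, -2).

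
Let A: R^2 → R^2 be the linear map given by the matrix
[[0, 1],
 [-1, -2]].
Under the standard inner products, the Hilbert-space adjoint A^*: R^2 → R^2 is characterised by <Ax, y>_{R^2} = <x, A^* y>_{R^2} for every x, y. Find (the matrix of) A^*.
A^* = A^T =
[[0, -1],
 [1, -2]]

For real matrices with standard dot products, the defining identity <Ax, y> = <x, A^* y> gives (Ax)^T y = x^T (A^*) y, i.e. x^T A^T y = x^T (A^*) y. Since this holds for all x, y, we must have A^* = A^T. Therefore
A^* =
[[0, -1],
 [1, -2]].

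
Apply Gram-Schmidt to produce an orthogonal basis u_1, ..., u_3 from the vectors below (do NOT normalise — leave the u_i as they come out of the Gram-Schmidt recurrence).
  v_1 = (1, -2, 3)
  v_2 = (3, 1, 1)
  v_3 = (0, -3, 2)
Orthogonal basis:
  u_1 = (1, -2, 3)
  u_2 = (19/7, 11/7, 1/7)
  u_3 = (25/69, -40/69, -35/69)

Apply the Gram-Schmidt recurrence
  u_1 = v_1
  u_i = v_i − Σ_{j<i} ((v_i · u_j) / (u_j · u_j)) · u_j.

Step by step this gives:
  u_1 = (1, -2, 3)
  u_2 = (19/7, 11/7, 1/7)
  u_3 = (25/69, -40/69, -35/69)

Orthogonality check:
  u_2 · u_1 = 0 (should be 0)
  u_3 · u_1 = 0 (should be 0)
  u_3 · u_2 = 0 (should be 0)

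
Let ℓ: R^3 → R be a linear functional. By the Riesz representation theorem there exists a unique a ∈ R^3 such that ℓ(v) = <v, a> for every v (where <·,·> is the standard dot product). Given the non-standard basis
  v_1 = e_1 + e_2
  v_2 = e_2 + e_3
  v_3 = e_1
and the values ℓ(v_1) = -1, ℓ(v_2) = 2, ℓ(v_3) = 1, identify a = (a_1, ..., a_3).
a = (1, -2, 4)

Write a = (a_1, ..., a_3) in the standard basis. For each basis vector v_i, ℓ(v_i) = <v_i, a> is a linear equation in the a_j's. Collect the n equations into a matrix system V a = ℓ, where row i of V is v_i (expressed in the standard basis). Since V is invertible (lower-triangular with 1s on the diagonal, up to permutation), solve by back-substitution:
  V =
[[1, 1, 0],
 [0, 1, 1],
 [1, 0, 0]]
  V a = (-1, 2, 1)
Solving gives a = (1, -2, 4).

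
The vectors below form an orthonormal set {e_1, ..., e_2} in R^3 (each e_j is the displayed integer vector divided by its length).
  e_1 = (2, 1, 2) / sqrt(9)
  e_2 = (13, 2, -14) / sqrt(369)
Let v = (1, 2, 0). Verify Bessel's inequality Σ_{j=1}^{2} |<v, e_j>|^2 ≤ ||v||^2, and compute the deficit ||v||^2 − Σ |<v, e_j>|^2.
Σ |<v, e_j>|^2 = 105/41; ||v||^2 = 5; deficit = 100/41

Write each e_j = u_j / sqrt(<u_j, u_j>) where u_j is the displayed integer vector. Then <v, e_j> = <v, u_j> / sqrt(<u_j, u_j>), so |<v, e_j>|^2 = <v, u_j>^2 / <u_j, u_j>.
Coefficients: <v, e_1> = 4/sqrt(9), <v, e_2> = 17/sqrt(369).
Square and sum: Σ |<v, e_j>|^2 = 105/41.
Compute ||v||^2 = v·v = 5.
Deficit = 5 − 105/41 = 100/41 ≥ 0, confirming Bessel's inequality. (The deficit equals ||v − Σ <v,e_j> e_j||^2, the squared distance from v to span{e_j}.)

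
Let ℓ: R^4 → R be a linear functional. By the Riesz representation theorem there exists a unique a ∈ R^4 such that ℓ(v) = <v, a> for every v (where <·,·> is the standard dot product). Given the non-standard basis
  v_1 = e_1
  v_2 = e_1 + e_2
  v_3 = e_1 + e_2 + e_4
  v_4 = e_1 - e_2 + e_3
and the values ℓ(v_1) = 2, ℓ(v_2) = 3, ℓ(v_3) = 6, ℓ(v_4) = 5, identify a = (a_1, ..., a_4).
a = (2, 1, 4, 3)

Write a = (a_1, ..., a_4) in the standard basis. For each basis vector v_i, ℓ(v_i) = <v_i, a> is a linear equation in the a_j's. Collect the n equations into a matrix system V a = ℓ, where row i of V is v_i (expressed in the standard basis). Since V is invertible (lower-triangular with 1s on the diagonal, up to permutation), solve by back-substitution:
  V =
[[1, 0, 0, 0],
 [1, 1, 0, 0],
 [1, 1, 0, 1],
 [1, -1, 1, 0]]
  V a = (2, 3, 6, 5)
Solving gives a = (2, 1, 4, 3).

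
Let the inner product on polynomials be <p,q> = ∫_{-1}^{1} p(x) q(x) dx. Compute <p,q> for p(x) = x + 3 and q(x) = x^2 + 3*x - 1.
<p,q> = -2

Expand the product: p(x)·q(x) = x^3 + 6*x^2 + 8*x - 3.
∫_{-1}^{1} of each monomial x^k gives [2/(k+1) if k even, 0 if k odd]. Integrating term-by-term (or equivalently evaluating the antiderivative F(x) = x^4/4 + 2*x^3 + 4*x^2 - 3*x at the endpoints):
  F(1) − F(−1) = 13/4 − (21/4) = -2.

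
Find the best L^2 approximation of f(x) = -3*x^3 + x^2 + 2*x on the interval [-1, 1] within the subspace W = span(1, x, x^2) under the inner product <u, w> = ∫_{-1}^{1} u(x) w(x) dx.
g(x) = x^2 + x/5

The best approximation g ∈ W is the orthogonal projection of f onto W. Writing g = a_0 + a_1 x + a_2 x^2, the coefficients solve the normal equations G · a = b where
  G_{ij} = <φ_i, φ_j> and b_i = <f, φ_i>, with φ_0 = 1, φ_1 = x, φ_2 = x^2.
G =
  [2, 0, 2/3]
  [0, 2/3, 0]
  [2/3, 0, 2/5],
b = (2/3, 2/15, 2/5).
Solving gives a_0 = 0, a_1 = 1/5, a_2 = 1, so
  g(x) = x^2 + x/5.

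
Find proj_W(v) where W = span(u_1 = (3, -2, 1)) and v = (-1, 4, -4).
proj_W(v) = (-45/14, 15/7, -15/14)

Set up U = [u_1 | ... | u_1] ∈ R^(3×1). The projector onto W = col(U) is P = U (U^T U)^(-1) U^T.
Compute U^T U =
  [14],
and U^T v = (-15).
Solve U^T U · c = U^T v for the coefficients: c = (-15/14). The projection is proj_W(v) = U c.
Check: (v - proj_W(v)) · u_1 = 0  (should be 0).
Result: proj_W(v) = (-45/14, 15/7, -15/14).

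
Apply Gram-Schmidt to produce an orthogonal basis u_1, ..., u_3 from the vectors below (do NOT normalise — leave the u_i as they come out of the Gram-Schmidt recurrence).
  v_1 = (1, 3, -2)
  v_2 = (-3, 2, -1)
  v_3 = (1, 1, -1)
Orthogonal basis:
  u_1 = (1, 3, -2)
  u_2 = (-47/14, 13/14, -2/7)
  u_3 = (-1/57, -7/57, -11/57)

Apply the Gram-Schmidt recurrence
  u_1 = v_1
  u_i = v_i − Σ_{j<i} ((v_i · u_j) / (u_j · u_j)) · u_j.

Step by step this gives:
  u_1 = (1, 3, -2)
  u_2 = (-47/14, 13/14, -2/7)
  u_3 = (-1/57, -7/57, -11/57)

Orthogonality check:
  u_2 · u_1 = 0 (should be 0)
  u_3 · u_1 = 0 (should be 0)
  u_3 · u_2 = 0 (should be 0)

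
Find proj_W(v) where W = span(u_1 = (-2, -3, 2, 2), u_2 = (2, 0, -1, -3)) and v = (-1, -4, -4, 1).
proj_W(v) = (-1/3, -2, 5/6, -1/6)

Set up U = [u_1 | ... | u_2] ∈ R^(4×2). The projector onto W = col(U) is P = U (U^T U)^(-1) U^T.
Compute U^T U =
  [21, -12]
  [-12, 14],
and U^T v = (8, -1).
Solve U^T U · c = U^T v for the coefficients: c = (2/3, 1/2). The projection is proj_W(v) = U c.
Check: (v - proj_W(v)) · u_1 = 0  (should be 0).
Check: (v - proj_W(v)) · u_2 = 0  (should be 0).
Result: proj_W(v) = (-1/3, -2, 5/6, -1/6).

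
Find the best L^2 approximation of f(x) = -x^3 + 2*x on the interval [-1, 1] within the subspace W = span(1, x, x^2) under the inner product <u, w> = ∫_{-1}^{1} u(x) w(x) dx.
g(x) = 7*x/5

The best approximation g ∈ W is the orthogonal projection of f onto W. Writing g = a_0 + a_1 x + a_2 x^2, the coefficients solve the normal equations G · a = b where
  G_{ij} = <φ_i, φ_j> and b_i = <f, φ_i>, with φ_0 = 1, φ_1 = x, φ_2 = x^2.
G =
  [2, 0, 2/3]
  [0, 2/3, 0]
  [2/3, 0, 2/5],
b = (0, 14/15, 0).
Solving gives a_0 = 0, a_1 = 7/5, a_2 = 0, so
  g(x) = 7*x/5.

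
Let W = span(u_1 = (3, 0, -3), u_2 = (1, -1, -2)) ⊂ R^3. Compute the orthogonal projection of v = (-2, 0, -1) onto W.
proj_W(v) = (-1, -1, 0)

Set up U = [u_1 | ... | u_2] ∈ R^(3×2). The projector onto W = col(U) is P = U (U^T U)^(-1) U^T.
Compute U^T U =
  [18, 9]
  [9, 6],
and U^T v = (-3, 0).
Solve U^T U · c = U^T v for the coefficients: c = (-2/3, 1). The projection is proj_W(v) = U c.
Check: (v - proj_W(v)) · u_1 = 0  (should be 0).
Check: (v - proj_W(v)) · u_2 = 0  (should be 0).
Result: proj_W(v) = (-1, -1, 0).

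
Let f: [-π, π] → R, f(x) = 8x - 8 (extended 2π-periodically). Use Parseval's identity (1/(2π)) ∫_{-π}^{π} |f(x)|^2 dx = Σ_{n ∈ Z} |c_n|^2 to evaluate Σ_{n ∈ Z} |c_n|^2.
Σ |c_n|^2 = 64π^2/3 + 64

Expand and integrate term by term over [-π, π]:
  ∫ (8x)^2 dx = 64·(2π^3/3); ∫ 2·8·(-8)·x dx = 0 (odd integrand); ∫ (-8)^2 dx = 64·2π.
So (1/(2π)) ∫_{-π}^{π} (8x - 8)^2 dx = 64π^2/3 + 64 = 64π^2/3 + 64.
Parseval ⇒ Σ |c_n|^2 = 64π^2/3 + 64.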